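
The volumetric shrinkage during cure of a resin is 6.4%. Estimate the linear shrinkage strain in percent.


Linear shrinkage ≈ vol_shrink/3 = 6.4/3 = 2.133%

2.133%


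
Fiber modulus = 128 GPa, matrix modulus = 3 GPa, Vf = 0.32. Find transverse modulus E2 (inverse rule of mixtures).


1/E2 = Vf/Ef + (1-Vf)/Em = 0.32/128 + 0.68/3
E2 = 4.36 GPa

4.36 GPa


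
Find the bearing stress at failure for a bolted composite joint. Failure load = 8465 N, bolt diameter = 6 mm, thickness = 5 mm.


sigma_br = F/(d*h) = 8465/(6*5) = 282.2 MPa

282.2 MPa


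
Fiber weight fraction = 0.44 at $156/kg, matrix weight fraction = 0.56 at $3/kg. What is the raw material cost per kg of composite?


Cost = cost_f*Wf + cost_m*Wm = 156*0.44 + 3*0.56 = $70.32/kg

$70.32/kg


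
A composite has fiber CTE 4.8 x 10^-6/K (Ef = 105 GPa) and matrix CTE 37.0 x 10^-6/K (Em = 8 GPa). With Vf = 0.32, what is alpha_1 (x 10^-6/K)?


E1 = Ef*Vf + Em*(1-Vf) = 39.04
alpha_1 = (alpha_f*Ef*Vf + alpha_m*Em*(1-Vf))/E1 = 9.29 x 10^-6/K

9.29 x 10^-6/K


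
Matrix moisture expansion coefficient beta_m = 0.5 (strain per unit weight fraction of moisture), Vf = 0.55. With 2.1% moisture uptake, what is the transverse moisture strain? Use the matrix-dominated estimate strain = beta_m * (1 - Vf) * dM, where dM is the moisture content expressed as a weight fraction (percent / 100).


dM = 2.1/100 = 0.021
strain = beta_m * (1-Vf) * dM = 0.5 * 0.45 * 0.021 = 0.004725

0.004725


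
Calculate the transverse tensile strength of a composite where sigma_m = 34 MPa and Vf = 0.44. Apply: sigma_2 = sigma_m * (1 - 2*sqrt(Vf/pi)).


factor = 1 - 2*sqrt(0.44/pi) = 0.2515
sigma_2 = 34 * 0.2515 = 8.55 MPa

8.55 MPa


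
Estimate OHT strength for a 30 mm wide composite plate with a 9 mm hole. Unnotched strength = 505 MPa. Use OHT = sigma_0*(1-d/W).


OHT = sigma_0*(1-d/W) = 505*(1-9/30) = 353.5 MPa

353.5 MPa


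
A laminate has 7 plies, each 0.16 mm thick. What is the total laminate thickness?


h = n * t_ply = 7 * 0.16 = 1.12 mm

1.12 mm


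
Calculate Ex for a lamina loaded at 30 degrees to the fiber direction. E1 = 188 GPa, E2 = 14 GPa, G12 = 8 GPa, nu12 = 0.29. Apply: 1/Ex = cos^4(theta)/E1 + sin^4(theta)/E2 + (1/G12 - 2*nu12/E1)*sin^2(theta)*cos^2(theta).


cos^4(30) = 0.5625, sin^4(30) = 0.0625, sin^2(30)*cos^2(30) = 0.1875
1/G12 - 2*nu12/E1 = 1/8 - 2*0.29/188 = 0.121915 GPa^-1
1/Ex = 0.5625/188 + 0.0625/14 + 0.121915*0.1875 = 0.0303154 GPa^-1
Ex = 32.99 GPa

32.99 GPa


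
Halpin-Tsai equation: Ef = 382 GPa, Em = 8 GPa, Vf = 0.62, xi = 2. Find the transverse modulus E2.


eta = (Ef/Em - 1)/(Ef/Em + xi) = (47.75 - 1)/(47.75 + 2) = 0.9397
E2 = Em*(1+xi*eta*Vf)/(1-eta*Vf) = 41.5 GPa

41.5 GPa


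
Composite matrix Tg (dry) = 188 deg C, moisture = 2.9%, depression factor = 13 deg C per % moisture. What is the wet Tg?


Tg_wet = Tg_dry - k*moisture = 188 - 13*2.9 = 150.3 deg C

150.3 deg C


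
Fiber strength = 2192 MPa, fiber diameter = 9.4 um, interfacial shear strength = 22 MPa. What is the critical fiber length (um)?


Lc = sigma_f * d / (2 * tau_i) = 2192 * 9.4 / (2 * 22) = 468.3 um

468.3 um


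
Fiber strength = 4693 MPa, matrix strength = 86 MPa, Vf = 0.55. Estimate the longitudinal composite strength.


sigma_1 = sigma_f*Vf + sigma_m*(1-Vf) = 4693*0.55 + 86*0.45 = 2619.9 MPa

2619.9 MPa


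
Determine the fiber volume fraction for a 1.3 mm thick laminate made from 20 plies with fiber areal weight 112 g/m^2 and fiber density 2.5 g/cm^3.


Vf = n * FAW / (rho_f * h * 1000) = 20 * 112 / (2.5 * 1.3 * 1000) = 0.6892

0.6892


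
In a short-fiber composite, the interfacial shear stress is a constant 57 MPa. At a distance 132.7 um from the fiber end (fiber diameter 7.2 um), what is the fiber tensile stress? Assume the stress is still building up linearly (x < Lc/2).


Force balance: sigma_f * (pi*d^2/4) = tau * (pi*d) * x  ->  sigma_f = 4 * tau * x / d
sigma_f = 4 * 57 * 132.7 / 7.2 = 4202.2 MPa

4202.2 MPa


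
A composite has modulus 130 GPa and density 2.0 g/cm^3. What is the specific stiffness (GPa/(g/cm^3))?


Specific stiffness = E/rho = 130/2.0 = 65.0 GPa/(g/cm^3)

65.0 GPa/(g/cm^3)


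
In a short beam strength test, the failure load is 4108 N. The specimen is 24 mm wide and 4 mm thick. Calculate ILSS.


ILSS = 3F/(4bh) = 3*4108/(4*24*4) = 32.09 MPa

32.09 MPa


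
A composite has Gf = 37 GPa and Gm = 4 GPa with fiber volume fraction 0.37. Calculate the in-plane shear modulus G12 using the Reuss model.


1/G12 = Vf/Gf + (1-Vf)/Gm = 0.37/37 + 0.63/4
G12 = 5.97 GPa

5.97 GPa


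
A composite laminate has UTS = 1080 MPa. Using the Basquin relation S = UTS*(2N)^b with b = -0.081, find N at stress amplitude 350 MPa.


N = 0.5 * (S/UTS)^(1/b) = 0.5 * (350/1080)^(1/-0.081) = 550045.3998 cycles

550045.3998 cycles


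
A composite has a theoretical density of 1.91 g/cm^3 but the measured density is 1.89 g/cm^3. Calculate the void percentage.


Void% = (rho_theo - rho_actual)/rho_theo * 100 = (1.91 - 1.89)/1.91 * 100 = 1.05%

1.05%


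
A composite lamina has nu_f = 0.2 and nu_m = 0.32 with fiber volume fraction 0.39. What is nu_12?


nu_12 = nu_f*Vf + nu_m*(1-Vf) = 0.2*0.39 + 0.32*0.61 = 0.2732

0.2732


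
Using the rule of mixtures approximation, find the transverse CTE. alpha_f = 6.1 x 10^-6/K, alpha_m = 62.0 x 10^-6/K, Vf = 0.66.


alpha_2 = alpha_f*Vf + alpha_m*(1-Vf) = 6.1*0.66 + 62.0*0.34 = 25.1 x 10^-6/K

25.1 x 10^-6/K


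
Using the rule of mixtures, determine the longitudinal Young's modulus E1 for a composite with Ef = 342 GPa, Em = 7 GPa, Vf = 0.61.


E1 = Ef*Vf + Em*(1-Vf) = 342*0.61 + 7*0.39 = 211.35 GPa

211.35 GPa


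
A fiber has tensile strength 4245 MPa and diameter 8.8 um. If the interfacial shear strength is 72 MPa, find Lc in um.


Lc = sigma_f * d / (2 * tau_i) = 4245 * 8.8 / (2 * 72) = 259.4 um

259.4 um


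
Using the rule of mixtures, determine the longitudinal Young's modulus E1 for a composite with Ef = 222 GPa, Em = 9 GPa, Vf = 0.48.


E1 = Ef*Vf + Em*(1-Vf) = 222*0.48 + 9*0.52 = 111.24 GPa

111.24 GPa


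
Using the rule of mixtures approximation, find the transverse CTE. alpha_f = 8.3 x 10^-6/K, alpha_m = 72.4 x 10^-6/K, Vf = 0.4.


alpha_2 = alpha_f*Vf + alpha_m*(1-Vf) = 8.3*0.4 + 72.4*0.6 = 46.8 x 10^-6/K

46.8 x 10^-6/K


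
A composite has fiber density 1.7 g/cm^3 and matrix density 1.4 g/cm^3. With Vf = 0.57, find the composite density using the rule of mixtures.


rho_c = rho_f*Vf + rho_m*(1-Vf) = 1.7*0.57 + 1.4*0.43 = 1.571 g/cm^3

1.571 g/cm^3


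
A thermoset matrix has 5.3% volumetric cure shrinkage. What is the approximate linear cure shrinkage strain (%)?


Linear shrinkage ≈ vol_shrink/3 = 5.3/3 = 1.767%

1.767%


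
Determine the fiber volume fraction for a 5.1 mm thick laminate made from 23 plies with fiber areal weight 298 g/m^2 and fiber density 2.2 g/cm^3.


Vf = n * FAW / (rho_f * h * 1000) = 23 * 298 / (2.2 * 5.1 * 1000) = 0.6109

0.6109


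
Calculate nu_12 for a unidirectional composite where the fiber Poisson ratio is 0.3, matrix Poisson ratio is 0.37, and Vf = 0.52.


nu_12 = nu_f*Vf + nu_m*(1-Vf) = 0.3*0.52 + 0.37*0.48 = 0.3336

0.3336


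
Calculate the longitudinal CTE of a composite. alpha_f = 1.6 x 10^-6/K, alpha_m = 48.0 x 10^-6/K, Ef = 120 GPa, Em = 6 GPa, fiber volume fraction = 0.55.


E1 = Ef*Vf + Em*(1-Vf) = 68.7
alpha_1 = (alpha_f*Ef*Vf + alpha_m*Em*(1-Vf))/E1 = 3.42 x 10^-6/K

3.42 x 10^-6/K


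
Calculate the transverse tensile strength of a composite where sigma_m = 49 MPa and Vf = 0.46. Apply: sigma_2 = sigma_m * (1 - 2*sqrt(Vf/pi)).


factor = 1 - 2*sqrt(0.46/pi) = 0.2347
sigma_2 = 49 * 0.2347 = 11.5 MPa

11.5 MPa


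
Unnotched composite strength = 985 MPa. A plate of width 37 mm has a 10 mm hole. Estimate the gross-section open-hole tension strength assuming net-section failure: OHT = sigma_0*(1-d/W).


OHT = sigma_0*(1-d/W) = 985*(1-10/37) = 718.8 MPa

718.8 MPa


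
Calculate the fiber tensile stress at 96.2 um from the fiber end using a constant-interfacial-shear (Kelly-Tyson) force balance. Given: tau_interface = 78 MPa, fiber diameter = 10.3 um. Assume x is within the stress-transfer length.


Force balance: sigma_f * (pi*d^2/4) = tau * (pi*d) * x  ->  sigma_f = 4 * tau * x / d
sigma_f = 4 * 78 * 96.2 / 10.3 = 2914.0 MPa

2914.0 MPa


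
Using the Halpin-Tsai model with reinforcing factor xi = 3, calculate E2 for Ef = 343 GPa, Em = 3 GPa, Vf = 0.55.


eta = (Ef/Em - 1)/(Ef/Em + xi) = (114.3333 - 1)/(114.3333 + 3) = 0.9659
E2 = Em*(1+xi*eta*Vf)/(1-eta*Vf) = 16.6 GPa

16.6 GPa


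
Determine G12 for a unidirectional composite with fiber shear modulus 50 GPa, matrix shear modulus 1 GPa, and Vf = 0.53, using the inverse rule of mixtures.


1/G12 = Vf/Gf + (1-Vf)/Gm = 0.53/50 + 0.47/1
G12 = 2.08 GPa

2.08 GPa


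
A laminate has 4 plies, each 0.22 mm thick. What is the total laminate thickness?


h = n * t_ply = 4 * 0.22 = 0.88 mm

0.88 mm


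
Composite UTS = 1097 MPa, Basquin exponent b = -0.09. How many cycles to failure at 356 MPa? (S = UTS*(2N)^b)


N = 0.5 * (S/UTS)^(1/b) = 0.5 * (356/1097)^(1/-0.09) = 134771.8600 cycles

134771.8600 cycles


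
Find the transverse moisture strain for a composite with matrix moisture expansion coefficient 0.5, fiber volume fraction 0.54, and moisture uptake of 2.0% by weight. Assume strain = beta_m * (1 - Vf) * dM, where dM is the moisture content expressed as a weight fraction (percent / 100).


dM = 2.0/100 = 0.02
strain = beta_m * (1-Vf) * dM = 0.5 * 0.46 * 0.02 = 0.0046

0.0046


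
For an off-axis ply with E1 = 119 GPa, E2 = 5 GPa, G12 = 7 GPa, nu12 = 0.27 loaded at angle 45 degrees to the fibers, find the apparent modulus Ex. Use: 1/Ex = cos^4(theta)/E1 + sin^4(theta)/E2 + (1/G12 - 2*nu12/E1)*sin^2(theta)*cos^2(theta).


cos^4(45) = 0.25, sin^4(45) = 0.25, sin^2(45)*cos^2(45) = 0.25
1/G12 - 2*nu12/E1 = 1/7 - 2*0.27/119 = 0.138319 GPa^-1
1/Ex = 0.25/119 + 0.25/5 + 0.138319*0.25 = 0.0866807 GPa^-1
Ex = 11.54 GPa

11.54 GPa


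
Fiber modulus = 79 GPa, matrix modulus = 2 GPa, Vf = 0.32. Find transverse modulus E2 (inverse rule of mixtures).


1/E2 = Vf/Ef + (1-Vf)/Em = 0.32/79 + 0.68/2
E2 = 2.91 GPa

2.91 GPa


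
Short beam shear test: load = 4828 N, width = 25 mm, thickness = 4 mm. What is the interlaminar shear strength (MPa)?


ILSS = 3F/(4bh) = 3*4828/(4*25*4) = 36.21 MPa

36.21 MPa


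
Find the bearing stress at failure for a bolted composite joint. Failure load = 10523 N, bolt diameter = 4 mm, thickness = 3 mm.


sigma_br = F/(d*h) = 10523/(4*3) = 876.9 MPa

876.9 MPa


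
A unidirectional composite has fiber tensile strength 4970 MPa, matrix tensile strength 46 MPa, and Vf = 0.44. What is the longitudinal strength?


sigma_1 = sigma_f*Vf + sigma_m*(1-Vf) = 4970*0.44 + 46*0.56 = 2212.6 MPa

2212.6 MPa


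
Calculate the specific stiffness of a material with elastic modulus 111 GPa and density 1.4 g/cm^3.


Specific stiffness = E/rho = 111/1.4 = 79.3 GPa/(g/cm^3)

79.3 GPa/(g/cm^3)


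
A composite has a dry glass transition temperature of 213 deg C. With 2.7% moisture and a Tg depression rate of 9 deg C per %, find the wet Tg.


Tg_wet = Tg_dry - k*moisture = 213 - 9*2.7 = 188.7 deg C

188.7 deg C


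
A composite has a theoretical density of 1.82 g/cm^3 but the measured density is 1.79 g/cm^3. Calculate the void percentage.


Void% = (rho_theo - rho_actual)/rho_theo * 100 = (1.82 - 1.79)/1.82 * 100 = 1.65%

1.65%


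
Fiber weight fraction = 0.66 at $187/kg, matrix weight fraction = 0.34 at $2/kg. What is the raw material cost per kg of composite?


Cost = cost_f*Wf + cost_m*Wm = 187*0.66 + 2*0.34 = $124.1/kg

$124.1/kg


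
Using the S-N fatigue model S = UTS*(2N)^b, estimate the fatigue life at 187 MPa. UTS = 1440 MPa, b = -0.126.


N = 0.5 * (S/UTS)^(1/b) = 0.5 * (187/1440)^(1/-0.126) = 5.4306e+06 cycles

5.4306e+06 cycles


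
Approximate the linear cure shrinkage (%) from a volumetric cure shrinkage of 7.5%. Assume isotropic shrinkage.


Linear shrinkage ≈ vol_shrink/3 = 7.5/3 = 2.5%

2.5%


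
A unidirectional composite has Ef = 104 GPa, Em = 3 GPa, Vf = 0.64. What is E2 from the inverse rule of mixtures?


1/E2 = Vf/Ef + (1-Vf)/Em = 0.64/104 + 0.36/3
E2 = 7.93 GPa

7.93 GPa


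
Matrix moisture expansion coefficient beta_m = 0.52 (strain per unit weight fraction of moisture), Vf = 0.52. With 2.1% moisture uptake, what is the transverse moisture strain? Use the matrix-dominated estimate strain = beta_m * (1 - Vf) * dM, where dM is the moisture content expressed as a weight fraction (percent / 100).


dM = 2.1/100 = 0.021
strain = beta_m * (1-Vf) * dM = 0.52 * 0.48 * 0.021 = 0.0052416

0.0052416


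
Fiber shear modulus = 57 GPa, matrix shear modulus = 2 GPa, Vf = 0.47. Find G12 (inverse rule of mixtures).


1/G12 = Vf/Gf + (1-Vf)/Gm = 0.47/57 + 0.53/2
G12 = 3.66 GPa

3.66 GPa


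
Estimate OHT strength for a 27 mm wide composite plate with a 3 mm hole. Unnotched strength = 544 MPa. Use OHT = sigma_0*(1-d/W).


OHT = sigma_0*(1-d/W) = 544*(1-3/27) = 483.6 MPa

483.6 MPa


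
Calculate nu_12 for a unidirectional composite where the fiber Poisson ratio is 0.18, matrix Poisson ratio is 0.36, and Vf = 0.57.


nu_12 = nu_f*Vf + nu_m*(1-Vf) = 0.18*0.57 + 0.36*0.43 = 0.2574

0.2574


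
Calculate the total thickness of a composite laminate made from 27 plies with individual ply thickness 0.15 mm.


h = n * t_ply = 27 * 0.15 = 4.05 mm

4.05 mm


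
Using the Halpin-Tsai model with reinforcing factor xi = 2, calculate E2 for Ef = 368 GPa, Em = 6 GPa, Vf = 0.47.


eta = (Ef/Em - 1)/(Ef/Em + xi) = (61.3333 - 1)/(61.3333 + 2) = 0.9526
E2 = Em*(1+xi*eta*Vf)/(1-eta*Vf) = 20.59 GPa

20.59 GPa


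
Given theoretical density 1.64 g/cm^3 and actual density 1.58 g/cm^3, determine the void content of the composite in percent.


Void% = (rho_theo - rho_actual)/rho_theo * 100 = (1.64 - 1.58)/1.64 * 100 = 3.66%

3.66%


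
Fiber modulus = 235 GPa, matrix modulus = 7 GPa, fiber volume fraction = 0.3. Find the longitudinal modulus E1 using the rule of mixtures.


E1 = Ef*Vf + Em*(1-Vf) = 235*0.3 + 7*0.7 = 75.4 GPa

75.4 GPa


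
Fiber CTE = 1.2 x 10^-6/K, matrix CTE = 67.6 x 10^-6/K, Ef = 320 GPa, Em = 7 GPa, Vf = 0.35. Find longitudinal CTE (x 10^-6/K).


E1 = Ef*Vf + Em*(1-Vf) = 116.55
alpha_1 = (alpha_f*Ef*Vf + alpha_m*Em*(1-Vf))/E1 = 3.79 x 10^-6/K

3.79 x 10^-6/K


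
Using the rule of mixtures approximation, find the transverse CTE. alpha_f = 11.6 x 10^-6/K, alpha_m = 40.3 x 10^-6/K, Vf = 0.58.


alpha_2 = alpha_f*Vf + alpha_m*(1-Vf) = 11.6*0.58 + 40.3*0.42 = 23.7 x 10^-6/K

23.7 x 10^-6/K


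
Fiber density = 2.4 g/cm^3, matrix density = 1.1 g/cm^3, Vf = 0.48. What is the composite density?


rho_c = rho_f*Vf + rho_m*(1-Vf) = 2.4*0.48 + 1.1*0.52 = 1.724 g/cm^3

1.724 g/cm^3


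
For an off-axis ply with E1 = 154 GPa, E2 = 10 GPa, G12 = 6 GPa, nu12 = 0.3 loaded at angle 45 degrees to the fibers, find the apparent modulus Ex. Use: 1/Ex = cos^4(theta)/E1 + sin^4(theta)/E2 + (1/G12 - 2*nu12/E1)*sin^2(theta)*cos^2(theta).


cos^4(45) = 0.25, sin^4(45) = 0.25, sin^2(45)*cos^2(45) = 0.25
1/G12 - 2*nu12/E1 = 1/6 - 2*0.3/154 = 0.162771 GPa^-1
1/Ex = 0.25/154 + 0.25/10 + 0.162771*0.25 = 0.067316 GPa^-1
Ex = 14.86 GPa

14.86 GPa


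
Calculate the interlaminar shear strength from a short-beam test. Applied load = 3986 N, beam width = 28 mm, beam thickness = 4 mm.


ILSS = 3F/(4bh) = 3*3986/(4*28*4) = 26.69 MPa

26.69 MPa


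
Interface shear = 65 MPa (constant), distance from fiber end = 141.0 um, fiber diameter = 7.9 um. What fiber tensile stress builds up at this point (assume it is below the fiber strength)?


Force balance: sigma_f * (pi*d^2/4) = tau * (pi*d) * x  ->  sigma_f = 4 * tau * x / d
sigma_f = 4 * 65 * 141.0 / 7.9 = 4640.5 MPa

4640.5 MPa


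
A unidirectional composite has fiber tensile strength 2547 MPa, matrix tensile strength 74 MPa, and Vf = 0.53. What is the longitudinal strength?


sigma_1 = sigma_f*Vf + sigma_m*(1-Vf) = 2547*0.53 + 74*0.47 = 1384.7 MPa

1384.7 MPa


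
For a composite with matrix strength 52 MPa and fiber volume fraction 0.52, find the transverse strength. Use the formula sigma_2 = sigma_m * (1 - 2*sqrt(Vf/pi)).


factor = 1 - 2*sqrt(0.52/pi) = 0.1863
sigma_2 = 52 * 0.1863 = 9.69 MPa

9.69 MPa


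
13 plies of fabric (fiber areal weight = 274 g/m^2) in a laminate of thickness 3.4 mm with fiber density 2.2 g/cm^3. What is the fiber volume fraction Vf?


Vf = n * FAW / (rho_f * h * 1000) = 13 * 274 / (2.2 * 3.4 * 1000) = 0.4762

0.4762


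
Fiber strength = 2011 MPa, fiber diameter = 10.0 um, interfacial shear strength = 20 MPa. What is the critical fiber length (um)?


Lc = sigma_f * d / (2 * tau_i) = 2011 * 10.0 / (2 * 20) = 502.8 um

502.8 um


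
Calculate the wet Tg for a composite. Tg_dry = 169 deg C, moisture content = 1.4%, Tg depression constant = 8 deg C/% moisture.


Tg_wet = Tg_dry - k*moisture = 169 - 8*1.4 = 157.8 deg C

157.8 deg C


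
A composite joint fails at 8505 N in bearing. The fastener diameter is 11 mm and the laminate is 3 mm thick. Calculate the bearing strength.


sigma_br = F/(d*h) = 8505/(11*3) = 257.7 MPa

257.7 MPa


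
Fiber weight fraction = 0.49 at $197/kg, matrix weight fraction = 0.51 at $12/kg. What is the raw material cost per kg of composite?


Cost = cost_f*Wf + cost_m*Wm = 197*0.49 + 12*0.51 = $102.65/kg

$102.65/kg


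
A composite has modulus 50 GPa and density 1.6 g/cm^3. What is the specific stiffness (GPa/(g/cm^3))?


Specific stiffness = E/rho = 50/1.6 = 31.3 GPa/(g/cm^3)

31.3 GPa/(g/cm^3)


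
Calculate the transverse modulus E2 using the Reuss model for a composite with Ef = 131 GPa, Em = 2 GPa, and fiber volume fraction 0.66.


1/E2 = Vf/Ef + (1-Vf)/Em = 0.66/131 + 0.34/2
E2 = 5.71 GPa

5.71 GPa


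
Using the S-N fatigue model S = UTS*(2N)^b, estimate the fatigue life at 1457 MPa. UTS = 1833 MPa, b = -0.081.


N = 0.5 * (S/UTS)^(1/b) = 0.5 * (1457/1833)^(1/-0.081) = 8.5088 cycles

8.5088 cycles


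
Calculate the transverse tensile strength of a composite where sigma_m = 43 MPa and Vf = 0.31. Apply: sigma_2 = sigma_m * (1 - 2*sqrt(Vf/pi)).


factor = 1 - 2*sqrt(0.31/pi) = 0.3717
sigma_2 = 43 * 0.3717 = 15.99 MPa

15.99 MPa


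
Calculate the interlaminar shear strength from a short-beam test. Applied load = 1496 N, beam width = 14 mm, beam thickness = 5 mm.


ILSS = 3F/(4bh) = 3*1496/(4*14*5) = 16.03 MPa

16.03 MPa


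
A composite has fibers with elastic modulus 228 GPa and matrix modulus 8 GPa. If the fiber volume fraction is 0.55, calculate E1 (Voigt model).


E1 = Ef*Vf + Em*(1-Vf) = 228*0.55 + 8*0.45 = 129.0 GPa

129.0 GPa


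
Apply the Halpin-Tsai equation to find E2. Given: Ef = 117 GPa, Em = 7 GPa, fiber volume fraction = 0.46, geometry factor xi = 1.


eta = (Ef/Em - 1)/(Ef/Em + xi) = (16.7143 - 1)/(16.7143 + 1) = 0.8871
E2 = Em*(1+xi*eta*Vf)/(1-eta*Vf) = 16.65 GPa

16.65 GPa


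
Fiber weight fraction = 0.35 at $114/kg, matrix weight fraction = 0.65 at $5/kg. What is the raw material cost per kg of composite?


Cost = cost_f*Wf + cost_m*Wm = 114*0.35 + 5*0.65 = $43.15/kg

$43.15/kg


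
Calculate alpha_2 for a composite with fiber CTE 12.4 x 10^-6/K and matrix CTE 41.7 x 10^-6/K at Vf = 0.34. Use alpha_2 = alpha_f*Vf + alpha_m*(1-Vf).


alpha_2 = alpha_f*Vf + alpha_m*(1-Vf) = 12.4*0.34 + 41.7*0.66 = 31.7 x 10^-6/K

31.7 x 10^-6/K


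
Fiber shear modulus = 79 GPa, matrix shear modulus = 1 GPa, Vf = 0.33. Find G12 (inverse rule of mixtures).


1/G12 = Vf/Gf + (1-Vf)/Gm = 0.33/79 + 0.67/1
G12 = 1.48 GPa

1.48 GPa


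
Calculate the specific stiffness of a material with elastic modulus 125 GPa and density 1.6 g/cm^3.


Specific stiffness = E/rho = 125/1.6 = 78.1 GPa/(g/cm^3)

78.1 GPa/(g/cm^3)


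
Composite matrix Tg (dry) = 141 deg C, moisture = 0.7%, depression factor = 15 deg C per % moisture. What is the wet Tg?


Tg_wet = Tg_dry - k*moisture = 141 - 15*0.7 = 130.5 deg C

130.5 deg C


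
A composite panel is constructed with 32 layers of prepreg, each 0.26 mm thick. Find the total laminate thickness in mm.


h = n * t_ply = 32 * 0.26 = 8.32 mm

8.32 mm


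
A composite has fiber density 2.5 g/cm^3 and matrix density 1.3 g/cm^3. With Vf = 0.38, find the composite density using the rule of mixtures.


rho_c = rho_f*Vf + rho_m*(1-Vf) = 2.5*0.38 + 1.3*0.62 = 1.756 g/cm^3

1.756 g/cm^3


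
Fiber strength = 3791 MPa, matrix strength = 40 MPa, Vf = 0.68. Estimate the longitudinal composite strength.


sigma_1 = sigma_f*Vf + sigma_m*(1-Vf) = 3791*0.68 + 40*0.32 = 2590.7 MPa

2590.7 MPa


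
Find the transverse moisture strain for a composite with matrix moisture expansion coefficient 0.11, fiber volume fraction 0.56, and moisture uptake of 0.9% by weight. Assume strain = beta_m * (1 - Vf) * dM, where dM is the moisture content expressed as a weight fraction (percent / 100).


dM = 0.9/100 = 0.009
strain = beta_m * (1-Vf) * dM = 0.11 * 0.44 * 0.009 = 0.0004356

0.0004356


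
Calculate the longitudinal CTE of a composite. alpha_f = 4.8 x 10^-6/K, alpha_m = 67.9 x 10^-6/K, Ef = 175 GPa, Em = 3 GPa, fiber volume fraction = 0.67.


E1 = Ef*Vf + Em*(1-Vf) = 118.24
alpha_1 = (alpha_f*Ef*Vf + alpha_m*Em*(1-Vf))/E1 = 5.33 x 10^-6/K

5.33 x 10^-6/K


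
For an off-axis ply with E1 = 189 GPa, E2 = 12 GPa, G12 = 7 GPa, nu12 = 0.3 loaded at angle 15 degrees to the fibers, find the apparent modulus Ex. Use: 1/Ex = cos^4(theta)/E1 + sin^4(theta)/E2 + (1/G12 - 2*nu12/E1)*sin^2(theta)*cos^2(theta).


cos^4(15) = 0.870513, sin^4(15) = 0.004487, sin^2(15)*cos^2(15) = 0.0625
1/G12 - 2*nu12/E1 = 1/7 - 2*0.3/189 = 0.139683 GPa^-1
1/Ex = 0.870513/189 + 0.004487/12 + 0.139683*0.0625 = 0.01371 GPa^-1
Ex = 72.94 GPa

72.94 GPa


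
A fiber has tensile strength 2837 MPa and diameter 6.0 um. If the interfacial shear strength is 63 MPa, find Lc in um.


Lc = sigma_f * d / (2 * tau_i) = 2837 * 6.0 / (2 * 63) = 135.1 um

135.1 um


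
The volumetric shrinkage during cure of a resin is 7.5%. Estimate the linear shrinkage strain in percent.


Linear shrinkage ≈ vol_shrink/3 = 7.5/3 = 2.5%

2.5%


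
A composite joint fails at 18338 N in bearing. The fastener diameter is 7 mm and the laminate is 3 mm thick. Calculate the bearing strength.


sigma_br = F/(d*h) = 18338/(7*3) = 873.2 MPa

873.2 MPa


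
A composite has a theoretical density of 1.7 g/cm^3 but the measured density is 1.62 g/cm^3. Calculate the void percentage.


Void% = (rho_theo - rho_actual)/rho_theo * 100 = (1.7 - 1.62)/1.7 * 100 = 4.71%

4.71%


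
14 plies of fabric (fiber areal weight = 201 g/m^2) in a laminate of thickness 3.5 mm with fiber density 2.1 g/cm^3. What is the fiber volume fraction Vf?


Vf = n * FAW / (rho_f * h * 1000) = 14 * 201 / (2.1 * 3.5 * 1000) = 0.3829

0.3829


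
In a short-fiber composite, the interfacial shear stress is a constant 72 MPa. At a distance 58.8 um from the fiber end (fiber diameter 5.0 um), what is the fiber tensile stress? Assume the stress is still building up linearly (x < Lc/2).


Force balance: sigma_f * (pi*d^2/4) = tau * (pi*d) * x  ->  sigma_f = 4 * tau * x / d
sigma_f = 4 * 72 * 58.8 / 5.0 = 3386.9 MPa

3386.9 MPa


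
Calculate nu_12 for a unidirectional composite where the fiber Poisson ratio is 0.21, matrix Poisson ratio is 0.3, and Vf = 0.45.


nu_12 = nu_f*Vf + nu_m*(1-Vf) = 0.21*0.45 + 0.3*0.55 = 0.2595

0.2595


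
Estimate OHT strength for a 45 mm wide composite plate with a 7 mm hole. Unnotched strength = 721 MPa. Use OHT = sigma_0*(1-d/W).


OHT = sigma_0*(1-d/W) = 721*(1-7/45) = 608.8 MPa

608.8 MPa


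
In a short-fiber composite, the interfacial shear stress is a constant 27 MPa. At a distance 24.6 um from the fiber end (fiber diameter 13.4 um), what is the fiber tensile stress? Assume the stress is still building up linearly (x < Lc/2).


Force balance: sigma_f * (pi*d^2/4) = tau * (pi*d) * x  ->  sigma_f = 4 * tau * x / d
sigma_f = 4 * 27 * 24.6 / 13.4 = 198.3 MPa

198.3 MPa


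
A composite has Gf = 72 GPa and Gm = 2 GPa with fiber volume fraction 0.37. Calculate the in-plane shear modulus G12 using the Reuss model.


1/G12 = Vf/Gf + (1-Vf)/Gm = 0.37/72 + 0.63/2
G12 = 3.12 GPa

3.12 GPa


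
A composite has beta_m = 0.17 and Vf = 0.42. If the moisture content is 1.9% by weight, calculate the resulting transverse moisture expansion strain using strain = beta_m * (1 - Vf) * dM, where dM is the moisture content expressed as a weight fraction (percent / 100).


dM = 1.9/100 = 0.019
strain = beta_m * (1-Vf) * dM = 0.17 * 0.58 * 0.019 = 0.0018734

0.0018734


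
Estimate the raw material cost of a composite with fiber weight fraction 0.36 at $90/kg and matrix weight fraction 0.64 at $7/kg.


Cost = cost_f*Wf + cost_m*Wm = 90*0.36 + 7*0.64 = $36.88/kg

$36.88/kg


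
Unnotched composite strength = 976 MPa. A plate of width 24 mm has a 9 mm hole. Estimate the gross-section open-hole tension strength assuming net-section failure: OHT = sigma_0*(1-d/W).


OHT = sigma_0*(1-d/W) = 976*(1-9/24) = 610.0 MPa

610.0 MPa


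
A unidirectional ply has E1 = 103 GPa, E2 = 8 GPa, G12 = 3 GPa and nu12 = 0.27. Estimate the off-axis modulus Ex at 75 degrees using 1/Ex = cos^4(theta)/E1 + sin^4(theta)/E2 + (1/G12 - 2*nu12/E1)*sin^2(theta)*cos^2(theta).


cos^4(75) = 0.004487, sin^4(75) = 0.870513, sin^2(75)*cos^2(75) = 0.0625
1/G12 - 2*nu12/E1 = 1/3 - 2*0.27/103 = 0.328091 GPa^-1
1/Ex = 0.004487/103 + 0.870513/8 + 0.328091*0.0625 = 0.1293633 GPa^-1
Ex = 7.73 GPa

7.73 GPa


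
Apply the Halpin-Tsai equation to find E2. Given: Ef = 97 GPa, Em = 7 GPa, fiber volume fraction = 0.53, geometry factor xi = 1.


eta = (Ef/Em - 1)/(Ef/Em + xi) = (13.8571 - 1)/(13.8571 + 1) = 0.8654
E2 = Em*(1+xi*eta*Vf)/(1-eta*Vf) = 18.86 GPa

18.86 GPa


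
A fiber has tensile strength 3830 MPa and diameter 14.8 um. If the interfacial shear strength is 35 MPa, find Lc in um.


Lc = sigma_f * d / (2 * tau_i) = 3830 * 14.8 / (2 * 35) = 809.8 um

809.8 um


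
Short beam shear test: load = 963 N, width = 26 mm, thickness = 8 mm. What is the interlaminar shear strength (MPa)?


ILSS = 3F/(4bh) = 3*963/(4*26*8) = 3.47 MPa

3.47 MPa


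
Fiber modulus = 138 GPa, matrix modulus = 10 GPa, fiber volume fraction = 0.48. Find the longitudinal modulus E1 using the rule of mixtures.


E1 = Ef*Vf + Em*(1-Vf) = 138*0.48 + 10*0.52 = 71.44 GPa

71.44 GPa


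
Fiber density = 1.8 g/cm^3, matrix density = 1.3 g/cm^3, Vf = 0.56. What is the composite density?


rho_c = rho_f*Vf + rho_m*(1-Vf) = 1.8*0.56 + 1.3*0.44 = 1.58 g/cm^3

1.58 g/cm^3


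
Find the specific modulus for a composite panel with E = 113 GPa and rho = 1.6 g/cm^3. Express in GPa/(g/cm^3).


Specific stiffness = E/rho = 113/1.6 = 70.6 GPa/(g/cm^3)

70.6 GPa/(g/cm^3)


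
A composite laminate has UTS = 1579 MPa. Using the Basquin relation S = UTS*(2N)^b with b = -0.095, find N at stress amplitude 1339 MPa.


N = 0.5 * (S/UTS)^(1/b) = 0.5 * (1339/1579)^(1/-0.095) = 2.8358 cycles

2.8358 cycles


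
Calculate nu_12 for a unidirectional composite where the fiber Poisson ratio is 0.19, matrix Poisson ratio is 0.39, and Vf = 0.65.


nu_12 = nu_f*Vf + nu_m*(1-Vf) = 0.19*0.65 + 0.39*0.35 = 0.26

0.26


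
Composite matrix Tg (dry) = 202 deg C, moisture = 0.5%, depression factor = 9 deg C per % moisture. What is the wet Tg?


Tg_wet = Tg_dry - k*moisture = 202 - 9*0.5 = 197.5 deg C

197.5 deg C


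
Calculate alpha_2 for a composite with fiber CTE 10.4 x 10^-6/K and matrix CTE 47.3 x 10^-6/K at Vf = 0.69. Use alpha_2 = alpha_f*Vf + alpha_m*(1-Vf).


alpha_2 = alpha_f*Vf + alpha_m*(1-Vf) = 10.4*0.69 + 47.3*0.31 = 21.8 x 10^-6/K

21.8 x 10^-6/K


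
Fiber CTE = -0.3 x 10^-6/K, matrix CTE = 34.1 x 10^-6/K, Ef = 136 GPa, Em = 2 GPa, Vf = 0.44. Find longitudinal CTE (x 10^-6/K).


E1 = Ef*Vf + Em*(1-Vf) = 60.96
alpha_1 = (alpha_f*Ef*Vf + alpha_m*Em*(1-Vf))/E1 = 0.33 x 10^-6/K

0.33 x 10^-6/K


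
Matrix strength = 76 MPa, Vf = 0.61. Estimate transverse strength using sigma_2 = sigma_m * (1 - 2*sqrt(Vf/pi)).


factor = 1 - 2*sqrt(0.61/pi) = 0.1187
sigma_2 = 76 * 0.1187 = 9.02 MPa

9.02 MPa


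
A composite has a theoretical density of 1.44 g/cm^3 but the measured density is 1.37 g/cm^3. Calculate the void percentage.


Void% = (rho_theo - rho_actual)/rho_theo * 100 = (1.44 - 1.37)/1.44 * 100 = 4.86%

4.86%


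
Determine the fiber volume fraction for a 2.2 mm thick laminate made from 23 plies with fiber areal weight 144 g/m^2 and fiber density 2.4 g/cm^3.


Vf = n * FAW / (rho_f * h * 1000) = 23 * 144 / (2.4 * 2.2 * 1000) = 0.6273

0.6273


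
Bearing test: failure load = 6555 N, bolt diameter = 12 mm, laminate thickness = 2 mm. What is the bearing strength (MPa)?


sigma_br = F/(d*h) = 6555/(12*2) = 273.1 MPa

273.1 MPa


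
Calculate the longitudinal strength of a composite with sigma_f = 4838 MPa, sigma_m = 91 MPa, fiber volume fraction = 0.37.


sigma_1 = sigma_f*Vf + sigma_m*(1-Vf) = 4838*0.37 + 91*0.63 = 1847.4 MPa

1847.4 MPa


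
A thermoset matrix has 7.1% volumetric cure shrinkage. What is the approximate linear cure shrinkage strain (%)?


Linear shrinkage ≈ vol_shrink/3 = 7.1/3 = 2.367%

2.367%


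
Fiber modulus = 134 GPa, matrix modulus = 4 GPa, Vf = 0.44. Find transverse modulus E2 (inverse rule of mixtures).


1/E2 = Vf/Ef + (1-Vf)/Em = 0.44/134 + 0.56/4
E2 = 6.98 GPa

6.98 GPa


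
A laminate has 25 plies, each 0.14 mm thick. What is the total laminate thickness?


h = n * t_ply = 25 * 0.14 = 3.5 mm

3.5 mm


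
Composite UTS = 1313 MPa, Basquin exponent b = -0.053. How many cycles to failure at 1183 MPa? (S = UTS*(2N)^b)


N = 0.5 * (S/UTS)^(1/b) = 0.5 * (1183/1313)^(1/-0.053) = 3.5753 cycles

3.5753 cycles


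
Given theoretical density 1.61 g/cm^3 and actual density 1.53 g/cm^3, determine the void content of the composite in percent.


Void% = (rho_theo - rho_actual)/rho_theo * 100 = (1.61 - 1.53)/1.61 * 100 = 4.97%

4.97%


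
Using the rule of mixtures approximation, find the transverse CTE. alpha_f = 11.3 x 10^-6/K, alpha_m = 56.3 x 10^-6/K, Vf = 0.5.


alpha_2 = alpha_f*Vf + alpha_m*(1-Vf) = 11.3*0.5 + 56.3*0.5 = 33.8 x 10^-6/K

33.8 x 10^-6/K


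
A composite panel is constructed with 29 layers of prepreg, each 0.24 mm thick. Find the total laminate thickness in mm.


h = n * t_ply = 29 * 0.24 = 6.96 mm

6.96 mm


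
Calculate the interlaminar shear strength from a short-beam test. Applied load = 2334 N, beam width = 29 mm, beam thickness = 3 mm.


ILSS = 3F/(4bh) = 3*2334/(4*29*3) = 20.12 MPa

20.12 MPa


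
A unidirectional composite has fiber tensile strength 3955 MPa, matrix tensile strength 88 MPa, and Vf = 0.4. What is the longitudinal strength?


sigma_1 = sigma_f*Vf + sigma_m*(1-Vf) = 3955*0.4 + 88*0.6 = 1634.8 MPa

1634.8 MPa


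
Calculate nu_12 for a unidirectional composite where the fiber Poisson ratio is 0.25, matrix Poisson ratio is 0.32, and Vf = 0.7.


nu_12 = nu_f*Vf + nu_m*(1-Vf) = 0.25*0.7 + 0.32*0.3 = 0.271

0.271


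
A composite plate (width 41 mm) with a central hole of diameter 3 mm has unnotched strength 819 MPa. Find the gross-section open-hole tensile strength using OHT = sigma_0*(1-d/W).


OHT = sigma_0*(1-d/W) = 819*(1-3/41) = 759.1 MPa

759.1 MPa


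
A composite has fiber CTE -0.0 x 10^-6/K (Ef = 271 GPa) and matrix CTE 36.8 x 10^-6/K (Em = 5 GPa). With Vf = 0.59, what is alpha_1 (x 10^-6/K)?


E1 = Ef*Vf + Em*(1-Vf) = 161.94
alpha_1 = (alpha_f*Ef*Vf + alpha_m*Em*(1-Vf))/E1 = 0.47 x 10^-6/K

0.47 x 10^-6/K


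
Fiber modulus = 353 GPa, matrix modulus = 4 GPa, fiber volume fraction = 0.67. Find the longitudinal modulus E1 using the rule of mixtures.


E1 = Ef*Vf + Em*(1-Vf) = 353*0.67 + 4*0.33 = 237.83 GPa

237.83 GPa


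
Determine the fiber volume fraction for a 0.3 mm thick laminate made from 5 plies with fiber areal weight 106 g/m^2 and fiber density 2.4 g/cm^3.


Vf = n * FAW / (rho_f * h * 1000) = 5 * 106 / (2.4 * 0.3 * 1000) = 0.7361

0.7361


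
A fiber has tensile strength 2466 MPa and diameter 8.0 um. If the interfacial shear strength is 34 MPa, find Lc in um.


Lc = sigma_f * d / (2 * tau_i) = 2466 * 8.0 / (2 * 34) = 290.1 um

290.1 um


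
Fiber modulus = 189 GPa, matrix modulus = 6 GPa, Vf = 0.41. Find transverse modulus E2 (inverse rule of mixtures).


1/E2 = Vf/Ef + (1-Vf)/Em = 0.41/189 + 0.59/6
E2 = 9.95 GPa

9.95 GPa


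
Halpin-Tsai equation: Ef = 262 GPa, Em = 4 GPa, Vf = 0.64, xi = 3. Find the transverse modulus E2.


eta = (Ef/Em - 1)/(Ef/Em + xi) = (65.5 - 1)/(65.5 + 3) = 0.9416
E2 = Em*(1+xi*eta*Vf)/(1-eta*Vf) = 28.26 GPa

28.26 GPa


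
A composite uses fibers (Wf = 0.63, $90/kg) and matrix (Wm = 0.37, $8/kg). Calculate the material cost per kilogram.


Cost = cost_f*Wf + cost_m*Wm = 90*0.63 + 8*0.37 = $59.66/kg

$59.66/kg


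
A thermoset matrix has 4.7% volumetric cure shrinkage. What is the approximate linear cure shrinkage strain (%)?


Linear shrinkage ≈ vol_shrink/3 = 4.7/3 = 1.567%

1.567%


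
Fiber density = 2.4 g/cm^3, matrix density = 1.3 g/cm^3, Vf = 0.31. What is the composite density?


rho_c = rho_f*Vf + rho_m*(1-Vf) = 2.4*0.31 + 1.3*0.69 = 1.641 g/cm^3

1.641 g/cm^3


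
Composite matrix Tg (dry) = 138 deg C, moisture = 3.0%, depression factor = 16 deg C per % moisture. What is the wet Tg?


Tg_wet = Tg_dry - k*moisture = 138 - 16*3.0 = 90.0 deg C

90.0 deg C


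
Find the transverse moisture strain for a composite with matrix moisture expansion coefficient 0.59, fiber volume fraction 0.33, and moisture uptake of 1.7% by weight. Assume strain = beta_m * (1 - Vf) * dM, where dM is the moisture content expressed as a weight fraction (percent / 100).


dM = 1.7/100 = 0.017
strain = beta_m * (1-Vf) * dM = 0.59 * 0.67 * 0.017 = 0.0067201

0.0067201


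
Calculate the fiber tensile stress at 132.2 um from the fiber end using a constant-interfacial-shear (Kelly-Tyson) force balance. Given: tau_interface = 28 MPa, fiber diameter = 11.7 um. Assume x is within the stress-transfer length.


Force balance: sigma_f * (pi*d^2/4) = tau * (pi*d) * x  ->  sigma_f = 4 * tau * x / d
sigma_f = 4 * 28 * 132.2 / 11.7 = 1265.5 MPa

1265.5 MPa


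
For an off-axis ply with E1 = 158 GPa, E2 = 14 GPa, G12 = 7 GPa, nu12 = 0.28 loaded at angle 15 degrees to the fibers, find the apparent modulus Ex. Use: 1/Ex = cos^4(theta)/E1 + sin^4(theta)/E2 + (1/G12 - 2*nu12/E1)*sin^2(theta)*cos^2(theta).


cos^4(15) = 0.870513, sin^4(15) = 0.004487, sin^2(15)*cos^2(15) = 0.0625
1/G12 - 2*nu12/E1 = 1/7 - 2*0.28/158 = 0.139313 GPa^-1
1/Ex = 0.870513/158 + 0.004487/14 + 0.139313*0.0625 = 0.0145371 GPa^-1
Ex = 68.79 GPa

68.79 GPa


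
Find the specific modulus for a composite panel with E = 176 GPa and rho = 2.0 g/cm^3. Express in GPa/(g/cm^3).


Specific stiffness = E/rho = 176/2.0 = 88.0 GPa/(g/cm^3)

88.0 GPa/(g/cm^3)


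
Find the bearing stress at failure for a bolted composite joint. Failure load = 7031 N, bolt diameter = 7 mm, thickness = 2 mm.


sigma_br = F/(d*h) = 7031/(7*2) = 502.2 MPa

502.2 MPa


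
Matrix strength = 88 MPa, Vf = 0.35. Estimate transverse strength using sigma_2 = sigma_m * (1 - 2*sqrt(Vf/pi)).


factor = 1 - 2*sqrt(0.35/pi) = 0.3324
sigma_2 = 88 * 0.3324 = 29.25 MPa

29.25 MPa


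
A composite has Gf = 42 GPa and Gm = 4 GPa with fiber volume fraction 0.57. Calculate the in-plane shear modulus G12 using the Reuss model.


1/G12 = Vf/Gf + (1-Vf)/Gm = 0.57/42 + 0.43/4
G12 = 8.26 GPa

8.26 GPa


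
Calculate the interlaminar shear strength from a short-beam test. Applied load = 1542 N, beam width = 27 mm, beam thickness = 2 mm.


ILSS = 3F/(4bh) = 3*1542/(4*27*2) = 21.42 MPa

21.42 MPa


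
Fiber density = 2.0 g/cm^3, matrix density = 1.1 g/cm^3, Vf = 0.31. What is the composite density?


rho_c = rho_f*Vf + rho_m*(1-Vf) = 2.0*0.31 + 1.1*0.69 = 1.379 g/cm^3

1.379 g/cm^3


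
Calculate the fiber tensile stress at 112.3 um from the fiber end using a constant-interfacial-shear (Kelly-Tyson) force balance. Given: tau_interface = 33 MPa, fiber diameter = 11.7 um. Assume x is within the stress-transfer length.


Force balance: sigma_f * (pi*d^2/4) = tau * (pi*d) * x  ->  sigma_f = 4 * tau * x / d
sigma_f = 4 * 33 * 112.3 / 11.7 = 1267.0 MPa

1267.0 MPa


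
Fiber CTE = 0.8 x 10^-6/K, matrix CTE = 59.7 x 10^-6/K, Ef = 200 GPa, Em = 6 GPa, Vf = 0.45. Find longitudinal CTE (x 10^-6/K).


E1 = Ef*Vf + Em*(1-Vf) = 93.3
alpha_1 = (alpha_f*Ef*Vf + alpha_m*Em*(1-Vf))/E1 = 2.88 x 10^-6/K

2.88 x 10^-6/K


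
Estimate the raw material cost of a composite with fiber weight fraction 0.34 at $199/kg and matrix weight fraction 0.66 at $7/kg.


Cost = cost_f*Wf + cost_m*Wm = 199*0.34 + 7*0.66 = $72.28/kg

$72.28/kg


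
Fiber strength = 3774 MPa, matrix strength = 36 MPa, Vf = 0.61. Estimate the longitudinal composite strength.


sigma_1 = sigma_f*Vf + sigma_m*(1-Vf) = 3774*0.61 + 36*0.39 = 2316.2 MPa

2316.2 MPa


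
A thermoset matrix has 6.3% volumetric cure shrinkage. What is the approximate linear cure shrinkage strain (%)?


Linear shrinkage ≈ vol_shrink/3 = 6.3/3 = 2.1%

2.1%


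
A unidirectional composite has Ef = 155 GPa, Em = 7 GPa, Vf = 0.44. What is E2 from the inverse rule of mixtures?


1/E2 = Vf/Ef + (1-Vf)/Em = 0.44/155 + 0.56/7
E2 = 12.07 GPa

12.07 GPa


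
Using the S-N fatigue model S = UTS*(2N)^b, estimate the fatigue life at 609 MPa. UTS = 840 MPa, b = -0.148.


N = 0.5 * (S/UTS)^(1/b) = 0.5 * (609/840)^(1/-0.148) = 4.3917 cycles

4.3917 cycles


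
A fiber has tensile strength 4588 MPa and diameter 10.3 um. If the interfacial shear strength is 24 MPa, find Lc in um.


Lc = sigma_f * d / (2 * tau_i) = 4588 * 10.3 / (2 * 24) = 984.5 um

984.5 um


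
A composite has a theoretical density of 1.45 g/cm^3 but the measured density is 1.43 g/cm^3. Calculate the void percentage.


Void% = (rho_theo - rho_actual)/rho_theo * 100 = (1.45 - 1.43)/1.45 * 100 = 1.38%

1.38%


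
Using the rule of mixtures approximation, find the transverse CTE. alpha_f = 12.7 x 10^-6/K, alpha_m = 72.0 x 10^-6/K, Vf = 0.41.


alpha_2 = alpha_f*Vf + alpha_m*(1-Vf) = 12.7*0.41 + 72.0*0.59 = 47.7 x 10^-6/K

47.7 x 10^-6/K


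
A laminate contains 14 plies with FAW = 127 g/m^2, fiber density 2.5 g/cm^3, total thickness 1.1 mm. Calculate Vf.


Vf = n * FAW / (rho_f * h * 1000) = 14 * 127 / (2.5 * 1.1 * 1000) = 0.6465

0.6465


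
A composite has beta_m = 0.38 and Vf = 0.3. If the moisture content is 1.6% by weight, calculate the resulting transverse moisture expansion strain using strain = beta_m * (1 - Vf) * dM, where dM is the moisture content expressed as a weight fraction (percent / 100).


dM = 1.6/100 = 0.016
strain = beta_m * (1-Vf) * dM = 0.38 * 0.7 * 0.016 = 0.004256

0.004256


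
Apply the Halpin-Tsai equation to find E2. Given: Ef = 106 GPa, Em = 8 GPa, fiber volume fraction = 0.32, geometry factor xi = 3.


eta = (Ef/Em - 1)/(Ef/Em + xi) = (13.25 - 1)/(13.25 + 3) = 0.7538
E2 = Em*(1+xi*eta*Vf)/(1-eta*Vf) = 18.17 GPa

18.17 GPa


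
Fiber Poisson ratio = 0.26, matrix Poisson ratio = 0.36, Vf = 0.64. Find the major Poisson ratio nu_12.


nu_12 = nu_f*Vf + nu_m*(1-Vf) = 0.26*0.64 + 0.36*0.36 = 0.296

0.296


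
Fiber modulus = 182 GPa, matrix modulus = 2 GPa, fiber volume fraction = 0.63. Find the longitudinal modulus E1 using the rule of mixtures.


E1 = Ef*Vf + Em*(1-Vf) = 182*0.63 + 2*0.37 = 115.4 GPa

115.4 GPa
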